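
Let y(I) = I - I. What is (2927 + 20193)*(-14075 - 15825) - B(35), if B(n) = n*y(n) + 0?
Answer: -691288000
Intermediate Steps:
y(I) = 0
B(n) = 0 (B(n) = n*0 + 0 = 0 + 0 = 0)
(2927 + 20193)*(-14075 - 15825) - B(35) = (2927 + 20193)*(-14075 - 15825) - 1*0 = 23120*(-29900) + 0 = -691288000 + 0 = -691288000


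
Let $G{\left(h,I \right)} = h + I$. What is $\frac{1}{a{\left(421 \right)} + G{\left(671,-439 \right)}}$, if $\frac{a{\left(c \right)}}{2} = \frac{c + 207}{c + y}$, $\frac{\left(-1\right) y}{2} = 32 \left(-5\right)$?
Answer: $\frac{741}{173168} \approx 0.0042791$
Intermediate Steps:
$y = 320$ ($y = - 2 \cdot 32 \left(-5\right) = \left(-2\right) \left(-160\right) = 320$)
$a{\left(c \right)} = \frac{2 \left(207 + c\right)}{320 + c}$ ($a{\left(c \right)} = 2 \frac{c + 207}{c + 320} = 2 \frac{207 + c}{320 + c} = \frac{2 \left(207 + c\right)}{320 + c}$)
$G{\left(h,I \right)} = I + h$
$\frac{1}{a{\left(421 \right)} + G{\left(671,-439 \right)}} = \frac{1}{\frac{2 \left(207 + 421\right)}{320 + 421} + \left(-439 + 671\right)} = \frac{1}{2 \cdot \frac{1}{741} \cdot 628 + 232} = \frac{1}{\frac{1256}{741} + 232} = \frac{1}{\frac{173168}{741}} = \frac{741}{173168}$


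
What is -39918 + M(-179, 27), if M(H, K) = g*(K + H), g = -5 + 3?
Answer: -39614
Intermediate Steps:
g = -2
M(H, K) = -2*H - 2*K (M(H, K) = -2*(K + H) = -2*(H + K) = -2*H - 2*K)
-39918 + M(-179, 27) = -39918 + (-2*(-179) - 2*27) = -39918 + (358 - 54) = -39918 + 304 = -39614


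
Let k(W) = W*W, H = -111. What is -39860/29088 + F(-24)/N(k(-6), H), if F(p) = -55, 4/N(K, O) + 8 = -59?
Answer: 6689365/7272 ≈ 919.88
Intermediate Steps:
k(W) = W**2
N(K, O) = -4/67 (N(K, O) = 4/(-8 - 59) = 4/(-67) = 4*(-1/67) = -4/67)
-39860/29088 + F(-24)/N(k(-6), H) = -39860/29088 - 55/(-4/67) = -39860*1/29088 - 55*(-67/4) = -9965/7272 + 3685/4 = 6689365/7272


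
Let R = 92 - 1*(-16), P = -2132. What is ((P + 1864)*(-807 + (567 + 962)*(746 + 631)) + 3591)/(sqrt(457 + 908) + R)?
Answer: -20305302372/3433 + 188012059*sqrt(1365)/3433 ≈ -3.8914e+6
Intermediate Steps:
R = 108 (R = 92 + 16 = 108)
((P + 1864)*(-807 + (567 + 962)*(746 + 631)) + 3591)/(sqrt(457 + 908) + R) = ((-2132 + 1864)*(-807 + (567 + 962)*(746 + 631)) + 3591)/(sqrt(457 + 908) + 108) = (-268*(-807 + 1529*1377) + 3591)/(sqrt(1365) + 108) = (-268*(-807 + 2105433) + 3591)/(108 + sqrt(1365)) = (-268*2104626 + 3591)/(108 + sqrt(1365)) = (-564039768 + 3591)/(108 + sqrt(1365)) = -564036177/(108 + sqrt(1365))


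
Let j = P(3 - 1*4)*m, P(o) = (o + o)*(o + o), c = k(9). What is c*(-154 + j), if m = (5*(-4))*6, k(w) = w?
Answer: -5706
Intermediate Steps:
c = 9
m = -120 (m = -20*6 = -120)
P(o) = 4*o**2 (P(o) = (2*o)*(2*o) = 4*o**2)
j = -480 (j = (4*(3 - 1*4)**2)*(-120) = (4*(3 - 4)**2)*(-120) = (4*(-1)**2)*(-120) = (4*1)*(-120) = 4*(-120) = -480)
c*(-154 + j) = 9*(-154 - 480) = 9*(-634) = -5706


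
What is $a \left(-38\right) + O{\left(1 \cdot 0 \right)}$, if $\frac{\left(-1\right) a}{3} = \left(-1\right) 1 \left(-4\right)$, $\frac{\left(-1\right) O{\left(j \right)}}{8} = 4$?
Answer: $424$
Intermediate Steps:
$O{\left(j \right)} = -32$ ($O{\left(j \right)} = \left(-8\right) 4 = -32$)
$a = -12$ ($a = - 3 \left(-1\right) 1 \left(-4\right) = - 3 \left(\left(-1\right) \left(-4\right)\right) = \left(-3\right) 4 = -12$)
$a \left(-38\right) + O{\left(1 \cdot 0 \right)} = \left(-12\right) \left(-38\right) - 32 = 456 - 32 = 424$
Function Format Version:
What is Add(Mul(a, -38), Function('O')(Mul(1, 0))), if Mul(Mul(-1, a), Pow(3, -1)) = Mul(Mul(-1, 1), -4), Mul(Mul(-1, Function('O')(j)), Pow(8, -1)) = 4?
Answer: 424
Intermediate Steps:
Function('O')(j) = -32 (Function('O')(j) = Mul(-8, 4) = -32)
a = -12 (a = Mul(-3, Mul(Mul(-1, 1), -4)) = Mul(-3, Mul(-1, -4)) = Mul(-3, 4) = -12)
Add(Mul(a, -38), Function('O')(Mul(1, 0))) = Add(Mul(-12, -38), -32) = Add(456, -32) = 424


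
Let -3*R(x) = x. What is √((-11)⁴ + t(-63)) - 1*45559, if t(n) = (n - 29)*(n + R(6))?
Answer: -45559 + √20621 ≈ -45415.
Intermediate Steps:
R(x) = -x/3
t(n) = (-29 + n)*(-2 + n) (t(n) = (n - 29)*(n - ⅓*6) = (-29 + n)*(n - 2) = (-29 + n)*(-2 + n))
√((-11)⁴ + t(-63)) - 1*45559 = √((-11)⁴ + (58 + (-63)² - 31*(-63))) - 1*45559 = √(14641 + (58 + 3969 + 1953)) - 45559 = √(14641 + 5980) - 45559 = √20621 - 45559 = -45559 + √20621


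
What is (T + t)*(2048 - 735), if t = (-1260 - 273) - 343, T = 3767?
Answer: 2482883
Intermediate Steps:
t = -1876 (t = -1533 - 343 = -1876)
(T + t)*(2048 - 735) = (3767 - 1876)*(2048 - 735) = 1891*1313 = 2482883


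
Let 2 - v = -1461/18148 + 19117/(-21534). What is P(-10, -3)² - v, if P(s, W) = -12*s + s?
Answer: 2363754146323/195399516 ≈ 12097.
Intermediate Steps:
P(s, W) = -11*s
v = 579997277/195399516 (v = 2 - (-1461/18148 + 19117/(-21534)) = 2 - (-1461*1/18148 + 19117*(-1/21534)) = 2 - (-1461/18148 - 19117/21534) = 2 - 1*(-189198245/195399516) = 2 + 189198245/195399516 = 579997277/195399516 ≈ 2.9683)
P(-10, -3)² - v = (-11*(-10))² - 1*579997277/195399516 = 110² - 579997277/195399516 = 12100 - 579997277/195399516 = 2363754146323/195399516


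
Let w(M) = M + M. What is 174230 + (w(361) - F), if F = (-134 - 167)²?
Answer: 84351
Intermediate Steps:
F = 90601 (F = (-301)² = 90601)
w(M) = 2*M
174230 + (w(361) - F) = 174230 + (2*361 - 1*90601) = 174230 + (722 - 90601) = 174230 - 89879 = 84351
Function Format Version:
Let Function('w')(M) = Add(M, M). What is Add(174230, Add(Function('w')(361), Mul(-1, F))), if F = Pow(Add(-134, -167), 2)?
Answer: 84351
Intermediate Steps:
F = 90601 (F = Pow(-301, 2) = 90601)
Function('w')(M) = Mul(2, M)
Add(174230, Add(Function('w')(361), Mul(-1, F))) = Add(174230, Add(Mul(2, 361), Mul(-1, 90601))) = Add(174230, Add(722, -90601)) = Add(174230, -89879) = 84351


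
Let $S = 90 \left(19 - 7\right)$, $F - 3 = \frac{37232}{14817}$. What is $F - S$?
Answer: $- \frac{15920677}{14817} \approx -1074.5$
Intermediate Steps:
$F = \frac{81683}{14817}$ ($F = 3 + \frac{37232}{14817} = \frac{81683}{14817} \approx 5.5128$)
$S = 1080$ ($S = 90 \cdot 12 = 1080$)
$F - S = \frac{81683}{14817} - 1080 = - \frac{15920677}{14817}$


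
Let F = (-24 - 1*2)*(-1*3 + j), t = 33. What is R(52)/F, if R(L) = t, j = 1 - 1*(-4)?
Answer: -33/52 ≈ -0.63461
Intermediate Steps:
j = 5 (j = 1 + 4 = 5)
R(L) = 33
F = -52 (F = (-24 - 1*2)*(-1*3 + 5) = (-24 - 2)*(-3 + 5) = -26*2 = -52)
R(52)/F = 33/(-52) = 33*(-1/52) = -33/52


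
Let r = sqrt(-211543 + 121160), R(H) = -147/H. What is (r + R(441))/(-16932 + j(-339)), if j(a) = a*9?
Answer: 1/59949 - I*sqrt(90383)/19983 ≈ 1.6681e-5 - 0.015045*I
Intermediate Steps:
r = I*sqrt(90383) (r = sqrt(-90383) = I*sqrt(90383) ≈ 300.64*I)
j(a) = 9*a
(r + R(441))/(-16932 + j(-339)) = (I*sqrt(90383) - 147/441)/(-16932 + 9*(-339)) = (I*sqrt(90383) - 147*1/441)/(-16932 - 3051) = (I*sqrt(90383) - 1/3)/(-19983) = (-1/3 + I*sqrt(90383))*(-1/19983) = 1/59949 - I*sqrt(90383)/19983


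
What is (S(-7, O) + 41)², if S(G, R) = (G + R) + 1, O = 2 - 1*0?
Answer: 1369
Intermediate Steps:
O = 2 (O = 2 + 0 = 2)
S(G, R) = 1 + G + R
(S(-7, O) + 41)² = ((1 - 7 + 2) + 41)² = (-4 + 41)² = 37² = 1369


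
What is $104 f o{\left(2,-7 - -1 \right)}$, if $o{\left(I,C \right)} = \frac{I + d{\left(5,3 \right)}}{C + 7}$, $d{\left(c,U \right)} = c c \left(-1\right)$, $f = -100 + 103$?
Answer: $-7176$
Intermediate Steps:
$f = 3$
$d{\left(c,U \right)} = - c^{2}$ ($d{\left(c,U \right)} = c^{2} \left(-1\right) = - c^{2}$)
$o{\left(I,C \right)} = \frac{-25 + I}{7 + C}$ ($o{\left(I,C \right)} = \frac{I - 5^{2}}{C + 7} = \frac{I - 25}{7 + C} = \frac{-25 + I}{7 + C}$)
$104 f o{\left(2,-7 - -1 \right)} = 104 \cdot 3 \frac{-25 + 2}{7 - 6} = 312 \frac{1}{7 + \left(-7 + 1\right)} \left(-23\right) = 312 \frac{1}{7 - 6} \left(-23\right) = 312 \cdot 1^{-1} \left(-23\right) = 312 \cdot 1 \left(-23\right) = 312 \left(-23\right) = -7176$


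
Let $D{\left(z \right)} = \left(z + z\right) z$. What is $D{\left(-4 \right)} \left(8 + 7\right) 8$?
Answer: $3840$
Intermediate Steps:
$D{\left(z \right)} = 2 z^{2}$ ($D{\left(z \right)} = 2 z z = 2 z^{2}$)
$D{\left(-4 \right)} \left(8 + 7\right) 8 = 2 \left(-4\right)^{2} \left(8 + 7\right) 8 = 2 \cdot 16 \cdot 15 \cdot 8 = 32 \cdot 120 = 3840$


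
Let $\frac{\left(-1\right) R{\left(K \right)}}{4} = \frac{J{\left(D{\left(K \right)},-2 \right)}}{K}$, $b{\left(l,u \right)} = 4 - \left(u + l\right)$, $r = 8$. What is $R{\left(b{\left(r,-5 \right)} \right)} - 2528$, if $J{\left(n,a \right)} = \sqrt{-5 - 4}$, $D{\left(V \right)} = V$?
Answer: $-2528 - 12 i \approx -2528.0 - 12.0 i$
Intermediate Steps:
$J{\left(n,a \right)} = 3 i$ ($J{\left(n,a \right)} = \sqrt{-9} = 3 i$)
$b{\left(l,u \right)} = 4 - l - u$ ($b{\left(l,u \right)} = 4 - \left(l + u\right) = 4 - l - u$)
$R{\left(K \right)} = - \frac{12 i}{K}$ ($R{\left(K \right)} = - 4 \frac{3 i}{K} = - \frac{12 i}{K}$)
$R{\left(b{\left(r,-5 \right)} \right)} - 2528 = - \frac{12 i}{4 - 8 - -5} - 2528 = - \frac{12 i}{4 - 8 + 5} - 2528 = - \frac{12 i}{1} - 2528 = \left(-12\right) i 1 - 2528 = - 12 i - 2528 = -2528 - 12 i$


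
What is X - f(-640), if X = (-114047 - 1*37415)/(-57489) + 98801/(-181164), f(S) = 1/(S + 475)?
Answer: 400081218359/190940515260 ≈ 2.0953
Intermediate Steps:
f(S) = 1/(475 + S)
X = 2417721231/1157215244 (X = (-114047 - 37415)*(-1/57489) + 98801*(-1/181164) = -151462*(-1/57489) - 98801/181164 = 151462/57489 - 98801/181164 = 2417721231/1157215244 ≈ 2.0893)
X - f(-640) = 2417721231/1157215244 - 1/(475 - 640) = 2417721231/1157215244 - 1/(-165) = 2417721231/1157215244 - 1*(-1/165) = 2417721231/1157215244 + 1/165 = 400081218359/190940515260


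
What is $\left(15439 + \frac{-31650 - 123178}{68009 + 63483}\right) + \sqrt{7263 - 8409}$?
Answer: $\frac{507487540}{32873} + i \sqrt{1146} \approx 15438.0 + 33.853 i$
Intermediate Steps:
$\left(15439 + \frac{-31650 - 123178}{68009 + 63483}\right) + \sqrt{7263 - 8409} = \left(15439 - \frac{154828}{131492}\right) + \sqrt{-1146} = \left(15439 - \frac{38707}{32873}\right) + i \sqrt{1146} = \frac{507487540}{32873} + i \sqrt{1146}$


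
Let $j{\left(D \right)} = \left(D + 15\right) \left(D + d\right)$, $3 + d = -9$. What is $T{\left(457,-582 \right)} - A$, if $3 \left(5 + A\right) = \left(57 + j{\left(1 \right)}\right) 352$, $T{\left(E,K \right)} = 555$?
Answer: $\frac{43568}{3} \approx 14523.0$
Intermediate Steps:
$d = -12$ ($d = -3 - 9 = -12$)
$j{\left(D \right)} = \left(-12 + D\right) \left(15 + D\right)$ ($j{\left(D \right)} = \left(D + 15\right) \left(D - 12\right) = \left(15 + D\right) \left(-12 + D\right) = \left(-12 + D\right) \left(15 + D\right)$)
$A = - \frac{41903}{3}$ ($A = -5 + \frac{\left(57 + \left(-180 + 1^{2} + 3 \cdot 1\right)\right) 352}{3} = -5 + \frac{\left(57 + \left(-180 + 1 + 3\right)\right) 352}{3} = -5 + \frac{\left(57 - 176\right) 352}{3} = -5 + \frac{\left(-119\right) 352}{3} = -5 + \frac{1}{3} \left(-41888\right) = -5 - \frac{41888}{3} = - \frac{41903}{3} \approx -13968.0$)
$T{\left(457,-582 \right)} - A = 555 - - \frac{41903}{3} = 555 + \frac{41903}{3} = \frac{43568}{3}$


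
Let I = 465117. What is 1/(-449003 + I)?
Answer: 1/16114 ≈ 6.2058e-5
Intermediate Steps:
1/(-449003 + I) = 1/(-449003 + 465117) = 1/16114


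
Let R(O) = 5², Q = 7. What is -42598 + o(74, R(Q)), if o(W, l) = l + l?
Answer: -42548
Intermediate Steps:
R(O) = 25
o(W, l) = 2*l
-42598 + o(74, R(Q)) = -42598 + 2*25 = -42598 + 50 = -42548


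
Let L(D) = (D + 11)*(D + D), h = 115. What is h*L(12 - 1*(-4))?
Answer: 99360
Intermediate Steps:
L(D) = 2*D*(11 + D) (L(D) = (11 + D)*(2*D) = 2*D*(11 + D))
h*L(12 - 1*(-4)) = 115*(2*(12 - 1*(-4))*(11 + (12 - 1*(-4)))) = 115*(2*(12 + 4)*(11 + (12 + 4))) = 115*(2*16*(11 + 16)) = 115*(2*16*27) = 115*864 = 99360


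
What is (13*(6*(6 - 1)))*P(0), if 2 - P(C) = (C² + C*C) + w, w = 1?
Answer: 390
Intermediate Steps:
P(C) = 1 - 2*C² (P(C) = 2 - ((C² + C*C) + 1) = 2 - ((C² + C²) + 1) = 2 - (2*C² + 1) = 2 - (1 + 2*C²) = 2 + (-1 - 2*C²) = 1 - 2*C²)
(13*(6*(6 - 1)))*P(0) = (13*(6*(6 - 1)))*(1 - 2*0²) = (13*(6*5))*(1 - 2*0) = (13*30)*(1 + 0) = 390*1 = 390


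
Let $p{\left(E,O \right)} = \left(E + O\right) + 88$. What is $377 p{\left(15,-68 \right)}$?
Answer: $13195$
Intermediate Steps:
$p{\left(E,O \right)} = 88 + E + O$
$377 p{\left(15,-68 \right)} = 377 \left(88 + 15 - 68\right) = 377 \cdot 35 = 13195$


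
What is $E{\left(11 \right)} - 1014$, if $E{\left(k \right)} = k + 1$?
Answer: $-1002$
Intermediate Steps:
$E{\left(k \right)} = 1 + k$
$E{\left(11 \right)} - 1014 = \left(1 + 11\right) - 1014 = 12 - 1014 = -1002$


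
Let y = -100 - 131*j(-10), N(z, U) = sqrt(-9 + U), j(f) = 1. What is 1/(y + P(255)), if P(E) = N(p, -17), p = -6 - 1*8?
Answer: -231/53387 - I*sqrt(26)/53387 ≈ -0.0043269 - 9.5511e-5*I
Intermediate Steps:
p = -14 (p = -6 - 8 = -14)
P(E) = I*sqrt(26) (P(E) = sqrt(-9 - 17) = sqrt(-26) = I*sqrt(26))
y = -231 (y = -100 - 131*1 = -100 - 131 = -231)
1/(y + P(255)) = 1/(-231 + I*sqrt(26))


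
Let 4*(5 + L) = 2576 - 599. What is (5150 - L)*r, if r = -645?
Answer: -12024735/4 ≈ -3.0062e+6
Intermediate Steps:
L = 1957/4 (L = -5 + (2576 - 599)/4 = -5 + (¼)*1977 = -5 + 1977/4 = 1957/4 ≈ 489.25)
(5150 - L)*r = (5150 - 1*1957/4)*(-645) = (5150 - 1957/4)*(-645) = (18643/4)*(-645) = -12024735/4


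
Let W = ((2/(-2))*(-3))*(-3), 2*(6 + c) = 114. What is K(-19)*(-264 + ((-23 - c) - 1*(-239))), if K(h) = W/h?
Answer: -891/19 ≈ -46.895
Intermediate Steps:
c = 51 (c = -6 + (1/2)*114 = -6 + 57 = 51)
W = -9 (W = ((2*(-1/2))*(-3))*(-3) = -1*(-3)*(-3) = 3*(-3) = -9)
K(h) = -9/h
K(-19)*(-264 + ((-23 - c) - 1*(-239))) = (-9/(-19))*(-264 + ((-23 - 1*51) - 1*(-239))) = (-9*(-1/19))*(-264 + ((-23 - 51) + 239)) = 9*(-264 + (-74 + 239))/19 = 9*(-264 + 165)/19 = (9/19)*(-99) = -891/19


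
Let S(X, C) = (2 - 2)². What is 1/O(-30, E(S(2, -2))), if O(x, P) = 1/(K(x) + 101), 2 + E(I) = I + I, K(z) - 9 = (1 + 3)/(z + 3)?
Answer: 2966/27 ≈ 109.85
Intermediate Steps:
S(X, C) = 0 (S(X, C) = 0² = 0)
K(z) = 9 + 4/(3 + z) (K(z) = 9 + (1 + 3)/(z + 3) = 9 + 4/(3 + z))
E(I) = -2 + 2*I (E(I) = -2 + (I + I) = -2 + 2*I)
O(x, P) = 1/(101 + (31 + 9*x)/(3 + x)) (O(x, P) = 1/((31 + 9*x)/(3 + x) + 101) = 1/(101 + (31 + 9*x)/(3 + x)))
1/O(-30, E(S(2, -2))) = 1/((3 - 30)/(2*(167 + 55*(-30)))) = 1/((½)*(-27)/(167 - 1650)) = 1/((½)*(-27)/(-1483)) = 1/((½)*(-1/1483)*(-27)) = 1/(27/2966) = 2966/27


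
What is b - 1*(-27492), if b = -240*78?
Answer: 8772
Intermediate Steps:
b = -18720
b - 1*(-27492) = -18720 - 1*(-27492) = -18720 + 27492 = 8772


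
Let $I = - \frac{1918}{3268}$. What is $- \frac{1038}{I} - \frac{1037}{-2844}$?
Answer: $\frac{4824680131}{2727396} \approx 1769.0$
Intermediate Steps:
$I = - \frac{959}{1634}$ ($I = \left(-1918\right) \frac{1}{3268} = - \frac{959}{1634} \approx -0.5869$)
$- \frac{1038}{I} - \frac{1037}{-2844} = - \frac{1038}{- \frac{959}{1634}} - \frac{1037}{-2844} = \left(-1038\right) \left(- \frac{1634}{959}\right) - - \frac{1037}{2844} = \frac{1696092}{959} + \frac{1037}{2844} = \frac{4824680131}{2727396}$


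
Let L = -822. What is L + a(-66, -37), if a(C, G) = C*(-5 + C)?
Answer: 3864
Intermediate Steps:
L + a(-66, -37) = -822 - 66*(-5 - 66) = -822 - 66*(-71) = -822 + 4686 = 3864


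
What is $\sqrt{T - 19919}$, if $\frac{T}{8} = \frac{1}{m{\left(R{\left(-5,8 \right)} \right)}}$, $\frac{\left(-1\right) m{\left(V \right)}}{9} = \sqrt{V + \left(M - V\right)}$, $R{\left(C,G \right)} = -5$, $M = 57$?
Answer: $\frac{\sqrt{-582451479 - 456 \sqrt{57}}}{171} \approx 141.14 i$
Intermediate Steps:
$m{\left(V \right)} = - 9 \sqrt{57}$ ($m{\left(V \right)} = - 9 \sqrt{V - \left(-57 + V\right)} = - 9 \sqrt{57}$)
$T = - \frac{8 \sqrt{57}}{513}$ ($T = \frac{8}{\left(-9\right) \sqrt{57}} = 8 \left(- \frac{\sqrt{57}}{513}\right) = - \frac{8 \sqrt{57}}{513} \approx -0.11774$)
$\sqrt{T - 19919} = \sqrt{- \frac{8 \sqrt{57}}{513} - 19919} = \sqrt{-19919 - \frac{8 \sqrt{57}}{513}}$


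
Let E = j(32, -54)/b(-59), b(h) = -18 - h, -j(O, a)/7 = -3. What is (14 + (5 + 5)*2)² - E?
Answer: 47375/41 ≈ 1155.5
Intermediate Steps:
j(O, a) = 21 (j(O, a) = -7*(-3) = 21)
E = 21/41 (E = 21/(-18 - 1*(-59)) = 21/(-18 + 59) = 21/41 ≈ 0.51220)
(14 + (5 + 5)*2)² - E = (14 + (5 + 5)*2)² - 1*21/41 = (14 + 10*2)² - 21/41 = (14 + 20)² - 21/41 = 34² - 21/41 = 1156 - 21/41 = 47375/41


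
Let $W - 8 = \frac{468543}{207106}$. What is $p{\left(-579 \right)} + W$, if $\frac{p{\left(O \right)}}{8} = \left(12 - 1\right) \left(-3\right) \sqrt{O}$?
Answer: $\frac{2125391}{207106} - 264 i \sqrt{579} \approx 10.262 - 6352.5 i$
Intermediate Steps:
$W = \frac{2125391}{207106}$ ($W = 8 + \frac{468543}{207106} = \frac{2125391}{207106} \approx 10.262$)
$p{\left(O \right)} = - 264 \sqrt{O}$ ($p{\left(O \right)} = 8 \left(12 - 1\right) \left(-3\right) \sqrt{O} = 8 \cdot 11 \left(-3\right) \sqrt{O} = 8 \left(- 33 \sqrt{O}\right) = - 264 \sqrt{O}$)
$p{\left(-579 \right)} + W = - 264 \sqrt{-579} + \frac{2125391}{207106} = - 264 i \sqrt{579} + \frac{2125391}{207106} = \frac{2125391}{207106} - 264 i \sqrt{579}$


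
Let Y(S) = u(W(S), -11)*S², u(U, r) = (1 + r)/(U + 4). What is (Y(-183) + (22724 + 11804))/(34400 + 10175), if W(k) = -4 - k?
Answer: 32698/44575 ≈ 0.73355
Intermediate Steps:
u(U, r) = (1 + r)/(4 + U)
Y(S) = 10*S (Y(S) = ((1 - 11)/(4 + (-4 - S)))*S² = (-10/(-S))*S² = (-1/S*(-10))*S² = (10/S)*S² = 10*S)
(Y(-183) + (22724 + 11804))/(34400 + 10175) = (10*(-183) + (22724 + 11804))/(34400 + 10175) = (-1830 + 34528)/44575 = 32698*(1/44575) = 32698/44575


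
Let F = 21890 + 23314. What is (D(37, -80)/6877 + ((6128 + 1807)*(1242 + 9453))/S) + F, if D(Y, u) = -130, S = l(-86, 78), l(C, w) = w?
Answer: 15586233031/13754 ≈ 1.1332e+6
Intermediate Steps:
S = 78
F = 45204
(D(37, -80)/6877 + ((6128 + 1807)*(1242 + 9453))/S) + F = (-130/6877 + ((6128 + 1807)*(1242 + 9453))/78) + 45204 = (-130*1/6877 + (7935*10695)*(1/78)) + 45204 = (-10/529 + 84864825*(1/78)) + 45204 = (-10/529 + 28288275/26) + 45204 = 14964497215/13754 + 45204 = 15586233031/13754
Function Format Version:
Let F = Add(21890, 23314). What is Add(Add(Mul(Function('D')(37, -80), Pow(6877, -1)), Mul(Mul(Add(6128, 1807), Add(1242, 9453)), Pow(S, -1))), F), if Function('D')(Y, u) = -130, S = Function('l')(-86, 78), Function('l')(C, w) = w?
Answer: Rational(15586233031, 13754) ≈ 1.1332e+6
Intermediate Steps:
S = 78
F = 45204
Add(Add(Mul(Function('D')(37, -80), Pow(6877, -1)), Mul(Mul(Add(6128, 1807), Add(1242, 9453)), Pow(S, -1))), F) = Add(Add(Mul(-130, Pow(6877, -1)), Mul(Mul(Add(6128, 1807), Add(1242, 9453)), Pow(78, -1))), 45204) = Add(Add(Mul(-130, Rational(1, 6877)), Mul(Mul(7935, 10695), Rational(1, 78))), 45204) = Add(Add(Rational(-10, 529), Mul(84864825, Rational(1, 78))), 45204) = Add(Add(Rational(-10, 529), Rational(28288275, 26)), 45204) = Add(Rational(14964497215, 13754), 45204) = Rational(15586233031, 13754)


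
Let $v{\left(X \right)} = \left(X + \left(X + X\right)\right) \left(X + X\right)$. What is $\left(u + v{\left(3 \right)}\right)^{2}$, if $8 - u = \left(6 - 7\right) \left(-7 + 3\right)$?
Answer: $3364$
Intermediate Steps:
$v{\left(X \right)} = 6 X^{2}$ ($v{\left(X \right)} = \left(X + 2 X\right) 2 X = 3 X 2 X = 6 X^{2}$)
$u = 4$ ($u = 8 - \left(6 - 7\right) \left(-7 + 3\right) = 8 - \left(-1\right) \left(-4\right) = 8 - 4 = 4$)
$\left(u + v{\left(3 \right)}\right)^{2} = \left(4 + 6 \cdot 3^{2}\right)^{2} = \left(4 + 6 \cdot 9\right)^{2} = \left(4 + 54\right)^{2} = 58^{2} = 3364$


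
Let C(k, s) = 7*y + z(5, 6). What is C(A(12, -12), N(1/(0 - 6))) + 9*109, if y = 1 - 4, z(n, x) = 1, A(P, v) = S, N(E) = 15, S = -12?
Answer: 961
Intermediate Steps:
A(P, v) = -12
y = -3
C(k, s) = -20 (C(k, s) = 7*(-3) + 1 = -21 + 1 = -20)
C(A(12, -12), N(1/(0 - 6))) + 9*109 = -20 + 9*109 = -20 + 981 = 961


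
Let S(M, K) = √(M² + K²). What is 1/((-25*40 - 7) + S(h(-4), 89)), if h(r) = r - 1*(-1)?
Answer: -1007/1006119 - √7930/1006119 ≈ -0.0010894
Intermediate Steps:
h(r) = 1 + r (h(r) = r + 1 = 1 + r)
S(M, K) = √(K² + M²)
1/((-25*40 - 7) + S(h(-4), 89)) = 1/((-25*40 - 7) + √(89² + (1 - 4)²)) = 1/((-1000 - 7) + √(7921 + (-3)²)) = 1/(-1007 + √(7921 + 9)) = 1/(-1007 + √7930)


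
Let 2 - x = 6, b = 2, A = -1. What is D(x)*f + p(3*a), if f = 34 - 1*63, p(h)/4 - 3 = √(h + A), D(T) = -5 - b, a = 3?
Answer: 215 + 8*√2 ≈ 226.31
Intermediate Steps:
x = -4 (x = 2 - 1*6 = 2 - 6 = -4)
D(T) = -7 (D(T) = -5 - 1*2 = -5 - 2 = -7)
p(h) = 12 + 4*√(-1 + h) (p(h) = 12 + 4*√(h - 1) = 12 + 4*√(-1 + h))
f = -29 (f = 34 - 63 = -29)
D(x)*f + p(3*a) = -7*(-29) + (12 + 4*√(-1 + 3*3)) = 203 + (12 + 4*√(-1 + 9)) = 203 + (12 + 4*√8) = 203 + (12 + 4*(2*√2)) = 203 + (12 + 8*√2) = 215 + 8*√2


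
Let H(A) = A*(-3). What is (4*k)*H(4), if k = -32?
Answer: 1536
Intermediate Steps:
H(A) = -3*A
(4*k)*H(4) = (4*(-32))*(-3*4) = -128*(-12) = 1536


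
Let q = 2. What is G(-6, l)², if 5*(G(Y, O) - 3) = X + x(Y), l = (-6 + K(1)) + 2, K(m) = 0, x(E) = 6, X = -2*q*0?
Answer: 441/25 ≈ 17.640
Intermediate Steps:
X = 0 (X = -2*2*0 = -4*0 = 0)
l = -4 (l = (-6 + 0) + 2 = -6 + 2 = -4)
G(Y, O) = 21/5 (G(Y, O) = 3 + (0 + 6)/5 = 3 + (⅕)*6 = 3 + 6/5 = 21/5)
G(-6, l)² = (21/5)² = 441/25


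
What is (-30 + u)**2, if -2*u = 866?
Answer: 214369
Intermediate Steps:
u = -433 (u = -1/2*866 = -433)
(-30 + u)**2 = (-30 - 433)**2 = (-463)**2 = 214369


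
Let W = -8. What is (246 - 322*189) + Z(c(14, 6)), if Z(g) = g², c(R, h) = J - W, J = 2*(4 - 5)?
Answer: -60576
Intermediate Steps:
J = -2 (J = 2*(-1) = -2)
c(R, h) = 6 (c(R, h) = -2 - 1*(-8) = -2 + 8 = 6)
(246 - 322*189) + Z(c(14, 6)) = (246 - 322*189) + 6² = (246 - 60858) + 36 = -60612 + 36 = -60576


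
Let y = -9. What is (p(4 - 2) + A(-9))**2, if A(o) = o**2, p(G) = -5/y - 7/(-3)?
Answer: 570025/81 ≈ 7037.3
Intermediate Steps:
p(G) = 26/9 (p(G) = -5/(-9) - 7/(-3) = -5*(-1/9) - 7*(-1/3) = 5/9 + 7/3 = 26/9)
(p(4 - 2) + A(-9))**2 = (26/9 + (-9)**2)**2 = (26/9 + 81)**2 = (755/9)**2 = 570025/81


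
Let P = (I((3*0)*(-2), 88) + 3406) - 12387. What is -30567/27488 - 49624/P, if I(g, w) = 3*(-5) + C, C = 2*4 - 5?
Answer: 1089175481/247199584 ≈ 4.4061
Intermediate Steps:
C = 3 (C = 8 - 5 = 3)
I(g, w) = -12 (I(g, w) = 3*(-5) + 3 = -15 + 3 = -12)
P = -8993 (P = (-12 + 3406) - 12387 = 3394 - 12387 = -8993)
-30567/27488 - 49624/P = -30567/27488 - 49624/(-8993) = -30567*1/27488 - 49624*(-1/8993) = -30567/27488 + 49624/8993 = 1089175481/247199584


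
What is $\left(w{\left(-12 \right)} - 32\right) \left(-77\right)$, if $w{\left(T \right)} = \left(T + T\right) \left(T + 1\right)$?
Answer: $-17864$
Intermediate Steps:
$w{\left(T \right)} = 2 T \left(1 + T\right)$
$\left(w{\left(-12 \right)} - 32\right) \left(-77\right) = \left(2 \left(-12\right) \left(1 - 12\right) - 32\right) \left(-77\right) = \left(2 \left(-12\right) \left(-11\right) - 32\right) \left(-77\right) = \left(264 - 32\right) \left(-77\right) = 232 \left(-77\right) = -17864$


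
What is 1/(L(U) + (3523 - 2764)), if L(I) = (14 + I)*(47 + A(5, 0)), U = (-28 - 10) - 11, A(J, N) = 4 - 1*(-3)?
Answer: -1/1131 ≈ -0.00088417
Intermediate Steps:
A(J, N) = 7 (A(J, N) = 4 + 3 = 7)
U = -49 (U = -38 - 11 = -49)
L(I) = 756 + 54*I (L(I) = (14 + I)*(47 + 7) = (14 + I)*54 = 756 + 54*I)
1/(L(U) + (3523 - 2764)) = 1/((756 + 54*(-49)) + (3523 - 2764)) = 1/((756 - 2646) + 759) = 1/(-1890 + 759) = 1/(-1131) = -1/1131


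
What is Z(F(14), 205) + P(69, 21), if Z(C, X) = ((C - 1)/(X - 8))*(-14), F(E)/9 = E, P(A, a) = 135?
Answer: 24845/197 ≈ 126.12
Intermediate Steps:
F(E) = 9*E
Z(C, X) = -14*(-1 + C)/(-8 + X) (Z(C, X) = ((-1 + C)/(-8 + X))*(-14) = -14*(-1 + C)/(-8 + X))
Z(F(14), 205) + P(69, 21) = 14*(1 - 9*14)/(-8 + 205) + 135 = 14*(1 - 1*126)/197 + 135 = 14*(1/197)*(1 - 126) + 135 = 14*(1/197)*(-125) + 135 = -1750/197 + 135 = 24845/197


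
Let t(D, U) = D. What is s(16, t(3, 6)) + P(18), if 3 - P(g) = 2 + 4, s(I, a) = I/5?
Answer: 1/5 ≈ 0.20000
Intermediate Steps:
s(I, a) = I/5 (s(I, a) = I*(1/5) = I/5)
P(g) = -3 (P(g) = 3 - (2 + 4) = 3 - 1*6 = 3 - 6 = -3)
s(16, t(3, 6)) + P(18) = (1/5)*16 - 3 = 16/5 - 3 = 1/5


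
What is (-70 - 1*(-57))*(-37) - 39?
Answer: 442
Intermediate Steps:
(-70 - 1*(-57))*(-37) - 39 = (-70 + 57)*(-37) - 39 = -13*(-37) - 39 = 481 - 39 = 442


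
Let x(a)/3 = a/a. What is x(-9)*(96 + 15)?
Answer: 333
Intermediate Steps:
x(a) = 3 (x(a) = 3*(a/a) = 3*1 = 3)
x(-9)*(96 + 15) = 3*(96 + 15) = 3*111 = 333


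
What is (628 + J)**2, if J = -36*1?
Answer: 350464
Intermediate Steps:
J = -36
(628 + J)**2 = (628 - 36)**2 = 592**2 = 350464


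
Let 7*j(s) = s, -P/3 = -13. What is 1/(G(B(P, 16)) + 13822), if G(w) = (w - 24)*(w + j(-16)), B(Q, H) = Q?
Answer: 7/100609 ≈ 6.9576e-5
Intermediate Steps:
P = 39 (P = -3*(-13) = 39)
j(s) = s/7
G(w) = (-24 + w)*(-16/7 + w) (G(w) = (w - 24)*(w + (1/7)*(-16)) = (-24 + w)*(w - 16/7) = (-24 + w)*(-16/7 + w))
1/(G(B(P, 16)) + 13822) = 1/((384/7 + 39**2 - 184/7*39) + 13822) = 1/((384/7 + 1521 - 7176/7) + 13822) = 1/(3855/7 + 13822) = 1/(100609/7) = 7/100609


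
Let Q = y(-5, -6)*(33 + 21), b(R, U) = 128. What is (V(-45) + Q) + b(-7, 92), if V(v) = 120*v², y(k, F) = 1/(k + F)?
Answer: 2674354/11 ≈ 2.4312e+5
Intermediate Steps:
y(k, F) = 1/(F + k)
Q = -54/11 (Q = (33 + 21)/(-6 - 5) = 54/(-11) = -1/11*54 = -54/11 ≈ -4.9091)
(V(-45) + Q) + b(-7, 92) = (120*(-45)² - 54/11) + 128 = (120*2025 - 54/11) + 128 = (243000 - 54/11) + 128 = 2672946/11 + 128 = 2674354/11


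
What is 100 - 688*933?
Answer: -641804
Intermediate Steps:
100 - 688*933 = 100 - 641904 = -641804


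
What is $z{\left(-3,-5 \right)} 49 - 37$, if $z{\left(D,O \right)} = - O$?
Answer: $208$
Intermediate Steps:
$z{\left(-3,-5 \right)} 49 - 37 = \left(-1\right) \left(-5\right) 49 - 37 = 5 \cdot 49 - 37 = 245 - 37 = 208$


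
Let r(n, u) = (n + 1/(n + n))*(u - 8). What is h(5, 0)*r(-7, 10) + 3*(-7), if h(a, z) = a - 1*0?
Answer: -642/7 ≈ -91.714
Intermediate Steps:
h(a, z) = a (h(a, z) = a + 0 = a)
r(n, u) = (-8 + u)*(n + 1/(2*n)) (r(n, u) = (n + 1/(2*n))*(-8 + u) = (-8 + u)*(n + 1/(2*n)))
h(5, 0)*r(-7, 10) + 3*(-7) = 5*((½)*(-8 + 10 + 2*(-7)²*(-8 + 10))/(-7)) + 3*(-7) = 5*((½)*(-⅐)*(-8 + 10 + 2*49*2)) - 21 = 5*((½)*(-⅐)*(-8 + 10 + 196)) - 21 = 5*((½)*(-⅐)*198) - 21 = 5*(-99/7) - 21 = -495/7 - 21 = -642/7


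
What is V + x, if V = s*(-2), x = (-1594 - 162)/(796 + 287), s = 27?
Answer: -60238/1083 ≈ -55.621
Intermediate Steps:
x = -1756/1083 ≈ -1.6214
V = -54 (V = 27*(-2) = -54)
V + x = -54 - 1756/1083 = -60238/1083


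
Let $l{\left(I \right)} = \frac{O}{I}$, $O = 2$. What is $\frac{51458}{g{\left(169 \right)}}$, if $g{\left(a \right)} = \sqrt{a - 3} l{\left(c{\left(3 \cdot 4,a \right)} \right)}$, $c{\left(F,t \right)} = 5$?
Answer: $\frac{128645 \sqrt{166}}{166} \approx 9984.8$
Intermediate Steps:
$l{\left(I \right)} = \frac{2}{I}$
$g{\left(a \right)} = \frac{2 \sqrt{-3 + a}}{5}$ ($g{\left(a \right)} = \sqrt{a - 3} \cdot \frac{2}{5} = \sqrt{-3 + a} 2 \cdot \frac{1}{5} = \sqrt{-3 + a} \frac{2}{5} = \frac{2 \sqrt{-3 + a}}{5}$)
$\frac{51458}{g{\left(169 \right)}} = \frac{51458}{\frac{2}{5} \sqrt{-3 + 169}} = \frac{51458}{\frac{2}{5} \sqrt{166}} = 51458 \frac{5 \sqrt{166}}{332} = \frac{128645 \sqrt{166}}{166}$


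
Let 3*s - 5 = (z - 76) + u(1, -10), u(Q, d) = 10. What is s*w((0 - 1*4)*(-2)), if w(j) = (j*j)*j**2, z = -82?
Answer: -585728/3 ≈ -1.9524e+5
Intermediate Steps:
w(j) = j**4 (w(j) = j**2*j**2 = j**4)
s = -143/3 (s = 5/3 + ((-82 - 76) + 10)/3 = 5/3 + (-158 + 10)/3 = 5/3 + (1/3)*(-148) = 5/3 - 148/3 = -143/3 ≈ -47.667)
s*w((0 - 1*4)*(-2)) = -143*16*(0 - 1*4)**4/3 = -143*16*(0 - 4)**4/3 = -143*(-4*(-2))**4/3 = -143/3*8**4 = -143/3*4096 = -585728/3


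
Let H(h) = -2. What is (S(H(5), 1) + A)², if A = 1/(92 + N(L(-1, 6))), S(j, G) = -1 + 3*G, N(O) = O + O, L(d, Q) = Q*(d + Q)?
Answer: 93025/23104 ≈ 4.0264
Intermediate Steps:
L(d, Q) = Q*(Q + d)
N(O) = 2*O
A = 1/152 (A = 1/(92 + 2*(6*(6 - 1))) = 1/(92 + 2*(6*5)) = 1/(92 + 2*30) = 1/(92 + 60) = 1/152 ≈ 0.0065789)
(S(H(5), 1) + A)² = ((-1 + 3*1) + 1/152)² = ((-1 + 3) + 1/152)² = (2 + 1/152)² = (305/152)² = 93025/23104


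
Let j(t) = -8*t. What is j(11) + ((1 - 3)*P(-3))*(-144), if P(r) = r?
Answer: -952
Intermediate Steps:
j(11) + ((1 - 3)*P(-3))*(-144) = -8*11 + ((1 - 3)*(-3))*(-144) = -88 - 2*(-3)*(-144) = -88 + 6*(-144) = -88 - 864 = -952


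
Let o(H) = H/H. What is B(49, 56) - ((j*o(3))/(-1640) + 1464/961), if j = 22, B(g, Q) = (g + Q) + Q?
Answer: 125681311/788020 ≈ 159.49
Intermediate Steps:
B(g, Q) = g + 2*Q (B(g, Q) = (Q + g) + Q = g + 2*Q)
o(H) = 1
B(49, 56) - ((j*o(3))/(-1640) + 1464/961) = (49 + 2*56) - ((22*1)/(-1640) + 1464/961) = (49 + 112) - (22*(-1/1640) + 1464*(1/961)) = 161 - (-11/820 + 1464/961) = 161 - 1*1189909/788020 = 161 - 1189909/788020 = 125681311/788020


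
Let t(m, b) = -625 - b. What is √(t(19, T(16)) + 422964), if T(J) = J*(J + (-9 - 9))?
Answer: √422371 ≈ 649.90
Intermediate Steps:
T(J) = J*(-18 + J) (T(J) = J*(J - 18) = J*(-18 + J))
√(t(19, T(16)) + 422964) = √((-625 - 16*(-18 + 16)) + 422964) = √((-625 - 16*(-2)) + 422964) = √((-625 - 1*(-32)) + 422964) = √((-625 + 32) + 422964) = √(-593 + 422964) = √422371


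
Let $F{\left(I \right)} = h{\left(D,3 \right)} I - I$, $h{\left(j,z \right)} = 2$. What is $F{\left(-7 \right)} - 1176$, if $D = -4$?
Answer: $-1183$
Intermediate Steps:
$F{\left(I \right)} = I$ ($F{\left(I \right)} = 2 I - I = I$)
$F{\left(-7 \right)} - 1176 = -7 - 1176 = -1183$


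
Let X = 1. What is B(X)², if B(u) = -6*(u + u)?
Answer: 144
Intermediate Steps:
B(u) = -12*u
B(X)² = (-12*1)² = (-12)² = 144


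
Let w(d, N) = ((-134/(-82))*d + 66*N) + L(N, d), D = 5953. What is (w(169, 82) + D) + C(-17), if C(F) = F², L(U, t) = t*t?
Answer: 1660138/41 ≈ 40491.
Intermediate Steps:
L(U, t) = t²
w(d, N) = d² + 66*N + 67*d/41 (w(d, N) = ((-134/(-82))*d + 66*N) + d² = ((-134*(-1/82))*d + 66*N) + d² = (67*d/41 + 66*N) + d² = (66*N + 67*d/41) + d² = d² + 66*N + 67*d/41)
(w(169, 82) + D) + C(-17) = ((169² + 66*82 + (67/41)*169) + 5953) + (-17)² = ((28561 + 5412 + 11323/41) + 5953) + 289 = (1404216/41 + 5953) + 289 = 1648289/41 + 289 = 1660138/41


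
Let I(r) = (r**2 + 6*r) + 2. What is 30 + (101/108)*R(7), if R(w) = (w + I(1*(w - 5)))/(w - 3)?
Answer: 15485/432 ≈ 35.845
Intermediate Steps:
I(r) = 2 + r**2 + 6*r
R(w) = (-28 + (-5 + w)**2 + 7*w)/(-3 + w) (R(w) = (w + (2 + (1*(w - 5))**2 + 6*(1*(w - 5))))/(w - 3) = (w + (2 + (1*(-5 + w))**2 + 6*(1*(-5 + w))))/(-3 + w) = (w + (2 + (-5 + w)**2 + 6*(-5 + w)))/(-3 + w) = (w + (2 + (-5 + w)**2 + (-30 + 6*w)))/(-3 + w) = (w + (-28 + (-5 + w)**2 + 6*w))/(-3 + w) = (-28 + (-5 + w)**2 + 7*w)/(-3 + w))
30 + (101/108)*R(7) = 30 + (101/108)*((-3 + 7**2 - 3*7)/(-3 + 7)) = 30 + (101*(1/108))*((-3 + 49 - 21)/4) = 30 + 101*((1/4)*25)/108 = 30 + (101/108)*(25/4) = 30 + 2525/432 = 15485/432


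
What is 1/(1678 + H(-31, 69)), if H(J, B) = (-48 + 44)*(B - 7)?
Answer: 1/1430 ≈ 0.00069930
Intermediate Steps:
H(J, B) = 28 - 4*B (H(J, B) = -4*(-7 + B) = 28 - 4*B)
1/(1678 + H(-31, 69)) = 1/(1678 + (28 - 4*69)) = 1/(1678 + (28 - 276)) = 1/(1678 - 248) = 1/1430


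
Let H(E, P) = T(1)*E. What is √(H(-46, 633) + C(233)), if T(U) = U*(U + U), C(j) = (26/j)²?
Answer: 22*I*√10318/233 ≈ 9.591*I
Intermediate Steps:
C(j) = 676/j²
T(U) = 2*U² (T(U) = U*(2*U) = 2*U²)
H(E, P) = 2*E (H(E, P) = (2*1²)*E = (2*1)*E = 2*E)
√(H(-46, 633) + C(233)) = √(2*(-46) + 676/233²) = √(-92 + 676*(1/54289)) = √(-92 + 676/54289) = √(-4993912/54289) = 22*I*√10318/233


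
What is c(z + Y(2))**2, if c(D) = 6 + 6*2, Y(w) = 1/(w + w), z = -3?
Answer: 324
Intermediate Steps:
Y(w) = 1/(2*w)
c(D) = 18 (c(D) = 6 + 12 = 18)
c(z + Y(2))**2 = 18**2 = 324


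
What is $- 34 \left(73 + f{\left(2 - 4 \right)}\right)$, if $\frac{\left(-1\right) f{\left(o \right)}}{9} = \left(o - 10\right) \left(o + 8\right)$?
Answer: $-24514$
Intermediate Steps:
$f{\left(o \right)} = - 9 \left(-10 + o\right) \left(8 + o\right)$ ($f{\left(o \right)} = - 9 \left(o - 10\right) \left(o + 8\right) = - 9 \left(-10 + o\right) \left(8 + o\right)$)
$- 34 \left(73 + f{\left(2 - 4 \right)}\right) = - 34 \left(73 + \left(720 - 9 \left(2 - 4\right)^{2} + 18 \left(2 - 4\right)\right)\right) = - 34 \left(73 + \left(720 - 9 \left(-2\right)^{2} + 18 \left(-2\right)\right)\right) = - 34 \left(73 - -648\right) = - 34 \left(73 + 648\right) = \left(-34\right) 721 = -24514$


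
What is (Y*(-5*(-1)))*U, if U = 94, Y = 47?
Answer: 22090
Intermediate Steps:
(Y*(-5*(-1)))*U = (47*(-5*(-1)))*94 = (47*5)*94 = 235*94 = 22090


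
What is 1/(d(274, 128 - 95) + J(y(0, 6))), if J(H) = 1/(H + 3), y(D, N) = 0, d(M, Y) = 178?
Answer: 3/535 ≈ 0.0056075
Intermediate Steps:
J(H) = 1/(3 + H)
1/(d(274, 128 - 95) + J(y(0, 6))) = 1/(178 + 1/(3 + 0)) = 1/(178 + 1/3) = 1/(178 + ⅓) = 1/(535/3) = 3/535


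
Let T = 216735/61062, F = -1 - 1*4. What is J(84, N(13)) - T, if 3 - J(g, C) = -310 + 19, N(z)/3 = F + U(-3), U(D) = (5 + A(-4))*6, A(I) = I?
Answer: 5911831/20354 ≈ 290.45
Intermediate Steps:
F = -5 (F = -1 - 4 = -5)
U(D) = 6 (U(D) = (5 - 4)*6 = 1*6 = 6)
N(z) = 3 (N(z) = 3*(-5 + 6) = 3*1 = 3)
T = 72245/20354 (T = 216735*(1/61062) = 72245/20354 ≈ 3.5494)
J(g, C) = 294 (J(g, C) = 3 - (-310 + 19) = 3 - 1*(-291) = 3 + 291 = 294)
J(84, N(13)) - T = 294 - 1*72245/20354 = 294 - 72245/20354 = 5911831/20354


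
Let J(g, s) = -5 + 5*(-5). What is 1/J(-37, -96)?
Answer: -1/30 ≈ -0.033333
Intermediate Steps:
J(g, s) = -30 (J(g, s) = -5 - 25 = -30)
1/J(-37, -96) = 1/(-30) = -1/30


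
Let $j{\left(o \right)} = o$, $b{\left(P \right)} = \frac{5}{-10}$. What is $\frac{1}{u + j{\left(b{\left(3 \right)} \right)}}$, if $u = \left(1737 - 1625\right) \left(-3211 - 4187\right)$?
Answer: $- \frac{2}{1657153} \approx -1.2069 \cdot 10^{-6}$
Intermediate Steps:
$b{\left(P \right)} = - \frac{1}{2}$ ($b{\left(P \right)} = 5 \left(- \frac{1}{10}\right) = - \frac{1}{2}$)
$u = -828576$ ($u = 112 \left(-7398\right) = -828576$)
$\frac{1}{u + j{\left(b{\left(3 \right)} \right)}} = \frac{1}{-828576 - \frac{1}{2}} = \frac{1}{- \frac{1657153}{2}} = - \frac{2}{1657153}$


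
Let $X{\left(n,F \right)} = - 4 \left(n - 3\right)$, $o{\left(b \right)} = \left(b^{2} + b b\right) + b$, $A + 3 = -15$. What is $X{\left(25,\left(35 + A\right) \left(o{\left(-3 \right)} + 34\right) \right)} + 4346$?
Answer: $4258$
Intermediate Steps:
$A = -18$ ($A = -3 - 15 = -18$)
$o{\left(b \right)} = b + 2 b^{2}$ ($o{\left(b \right)} = \left(b^{2} + b^{2}\right) + b = 2 b^{2} + b = b + 2 b^{2}$)
$X{\left(n,F \right)} = 12 - 4 n$ ($X{\left(n,F \right)} = - 4 \left(-3 + n\right) = 12 - 4 n$)
$X{\left(25,\left(35 + A\right) \left(o{\left(-3 \right)} + 34\right) \right)} + 4346 = \left(12 - 100\right) + 4346 = -88 + 4346 = 4258$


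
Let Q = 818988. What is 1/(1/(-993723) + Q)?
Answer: 993723/813847212323 ≈ 1.2210e-6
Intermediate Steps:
1/(1/(-993723) + Q) = 1/(1/(-993723) + 818988) = 1/(-1/993723 + 818988) = 1/(813847212323/993723) = 993723/813847212323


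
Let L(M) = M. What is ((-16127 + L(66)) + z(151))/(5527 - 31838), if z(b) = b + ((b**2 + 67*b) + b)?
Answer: -17159/26311 ≈ -0.65216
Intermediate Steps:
z(b) = b**2 + 69*b (z(b) = b + (b**2 + 68*b) = b**2 + 69*b)
((-16127 + L(66)) + z(151))/(5527 - 31838) = ((-16127 + 66) + 151*(69 + 151))/(5527 - 31838) = (-16061 + 151*220)/(-26311) = (-16061 + 33220)*(-1/26311) = 17159*(-1/26311) = -17159/26311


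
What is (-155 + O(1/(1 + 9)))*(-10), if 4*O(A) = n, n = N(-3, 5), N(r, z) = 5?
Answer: 3075/2 ≈ 1537.5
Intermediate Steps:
n = 5
O(A) = 5/4 (O(A) = (¼)*5 = 5/4)
(-155 + O(1/(1 + 9)))*(-10) = (-155 + 5/4)*(-10) = -615/4*(-10) = 3075/2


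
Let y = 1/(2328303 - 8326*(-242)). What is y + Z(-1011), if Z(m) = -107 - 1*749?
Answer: -3717774919/4343195 ≈ -856.00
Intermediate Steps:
y = 1/4343195 (y = 1/(2328303 + 2014892) = 1/4343195 ≈ 2.3025e-7)
Z(m) = -856 (Z(m) = -107 - 749 = -856)
y + Z(-1011) = 1/4343195 - 856 = -3717774919/4343195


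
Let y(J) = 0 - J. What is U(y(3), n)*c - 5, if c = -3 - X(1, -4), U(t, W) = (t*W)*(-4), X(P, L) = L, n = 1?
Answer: 7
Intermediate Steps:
y(J) = -J
U(t, W) = -4*W*t (U(t, W) = (W*t)*(-4) = -4*W*t)
c = 1 (c = -3 - 1*(-4) = -3 + 4 = 1)
U(y(3), n)*c - 5 = -4*1*(-1*3)*1 - 5 = -4*1*(-3)*1 - 5 = 12*1 - 5 = 12 - 5 = 7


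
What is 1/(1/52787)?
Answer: 52787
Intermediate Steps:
1/(1/52787) = 52787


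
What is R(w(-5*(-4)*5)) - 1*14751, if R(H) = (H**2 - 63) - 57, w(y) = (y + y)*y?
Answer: 399985129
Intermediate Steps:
w(y) = 2*y**2 (w(y) = (2*y)*y = 2*y**2)
R(H) = -120 + H**2 (R(H) = (-63 + H**2) - 57 = -120 + H**2)
R(w(-5*(-4)*5)) - 1*14751 = (-120 + (2*(-5*(-4)*5)**2)**2) - 1*14751 = (-120 + (2*(20*5)**2)**2) - 14751 = (-120 + (2*100**2)**2) - 14751 = (-120 + (2*10000)**2) - 14751 = (-120 + 20000**2) - 14751 = (-120 + 400000000) - 14751 = 399999880 - 14751 = 399985129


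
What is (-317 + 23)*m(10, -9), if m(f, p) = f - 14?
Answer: 1176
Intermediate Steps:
m(f, p) = -14 + f
(-317 + 23)*m(10, -9) = (-317 + 23)*(-14 + 10) = -294*(-4) = 1176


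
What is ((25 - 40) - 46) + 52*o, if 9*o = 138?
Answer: 2209/3 ≈ 736.33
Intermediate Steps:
o = 46/3 (o = (1/9)*138 = 46/3 ≈ 15.333)
((25 - 40) - 46) + 52*o = ((25 - 40) - 46) + 52*(46/3) = (-15 - 46) + 2392/3 = -61 + 2392/3 = 2209/3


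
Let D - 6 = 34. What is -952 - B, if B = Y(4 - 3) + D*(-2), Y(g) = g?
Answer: -873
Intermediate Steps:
D = 40 (D = 6 + 34 = 40)
B = -79 (B = (4 - 3) + 40*(-2) = 1 - 80 = -79)
-952 - B = -952 - 1*(-79) = -952 + 79 = -873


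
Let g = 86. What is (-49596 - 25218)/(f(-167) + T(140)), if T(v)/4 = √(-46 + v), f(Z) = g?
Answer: -536167/491 + 24938*√94/491 ≈ -599.56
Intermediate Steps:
f(Z) = 86
T(v) = 4*√(-46 + v)
(-49596 - 25218)/(f(-167) + T(140)) = (-49596 - 25218)/(86 + 4*√(-46 + 140)) = -74814/(86 + 4*√94)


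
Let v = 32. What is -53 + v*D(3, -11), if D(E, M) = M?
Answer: -405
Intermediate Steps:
-53 + v*D(3, -11) = -53 + 32*(-11) = -53 - 352 = -405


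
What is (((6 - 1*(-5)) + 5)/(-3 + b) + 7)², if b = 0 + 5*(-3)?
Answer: 3025/81 ≈ 37.346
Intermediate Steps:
b = -15 (b = 0 - 15 = -15)
(((6 - 1*(-5)) + 5)/(-3 + b) + 7)² = (((6 - 1*(-5)) + 5)/(-3 - 15) + 7)² = (((6 + 5) + 5)/(-18) + 7)² = ((11 + 5)*(-1/18) + 7)² = (16*(-1/18) + 7)² = (-8/9 + 7)² = (55/9)² = 3025/81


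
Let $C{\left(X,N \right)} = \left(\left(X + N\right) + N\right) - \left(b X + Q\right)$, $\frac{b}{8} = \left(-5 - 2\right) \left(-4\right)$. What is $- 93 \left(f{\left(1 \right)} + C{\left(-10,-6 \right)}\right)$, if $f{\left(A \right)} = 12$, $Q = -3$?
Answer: $-207669$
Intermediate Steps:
$b = 224$ ($b = 8 \left(-5 - 2\right) \left(-4\right) = 8 \left(\left(-7\right) \left(-4\right)\right) = 8 \cdot 28 = 224$)
$C{\left(X,N \right)} = 3 - 223 X + 2 N$ ($C{\left(X,N \right)} = \left(\left(X + N\right) + N\right) - \left(224 X - 3\right) = \left(\left(N + X\right) + N\right) - \left(-3 + 224 X\right) = \left(X + 2 N\right) - \left(-3 + 224 X\right) = 3 - 223 X + 2 N$)
$- 93 \left(f{\left(1 \right)} + C{\left(-10,-6 \right)}\right) = - 93 \left(12 + \left(3 - -2230 + 2 \left(-6\right)\right)\right) = - 93 \left(12 + \left(3 + 2230 - 12\right)\right) = - 93 \left(12 + 2221\right) = \left(-93\right) 2233 = -207669$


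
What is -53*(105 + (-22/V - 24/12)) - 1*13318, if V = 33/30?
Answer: -17717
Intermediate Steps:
V = 11/10 (V = 33*(1/30) = 11/10 ≈ 1.1000)
-53*(105 + (-22/V - 24/12)) - 1*13318 = -53*(105 + (-22/11/10 - 24/12)) - 1*13318 = -53*(105 + (-22*10/11 - 24*1/12)) - 13318 = -53*(105 + (-20 - 2)) - 13318 = -53*(105 - 22) - 13318 = -53*83 - 13318 = -4399 - 13318 = -17717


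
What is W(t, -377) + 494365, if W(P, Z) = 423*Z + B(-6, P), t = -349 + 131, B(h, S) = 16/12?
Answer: 1004686/3 ≈ 3.3490e+5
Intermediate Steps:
B(h, S) = 4/3 (B(h, S) = 16*(1/12) = 4/3)
t = -218
W(P, Z) = 4/3 + 423*Z (W(P, Z) = 423*Z + 4/3 = 4/3 + 423*Z)
W(t, -377) + 494365 = (4/3 + 423*(-377)) + 494365 = (4/3 - 159471) + 494365 = -478409/3 + 494365 = 1004686/3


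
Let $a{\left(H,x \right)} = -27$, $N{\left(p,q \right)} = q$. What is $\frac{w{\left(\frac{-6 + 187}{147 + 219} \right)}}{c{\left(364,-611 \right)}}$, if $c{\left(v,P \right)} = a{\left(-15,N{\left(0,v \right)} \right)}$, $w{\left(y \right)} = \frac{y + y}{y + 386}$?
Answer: $- \frac{362}{3819339} \approx -9.4781 \cdot 10^{-5}$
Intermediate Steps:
$w{\left(y \right)} = \frac{2 y}{386 + y}$
$c{\left(v,P \right)} = -27$
$\frac{w{\left(\frac{-6 + 187}{147 + 219} \right)}}{c{\left(364,-611 \right)}} = \frac{2 \frac{-6 + 187}{147 + 219} \frac{1}{386 + \frac{-6 + 187}{147 + 219}}}{-27} = \frac{2 \cdot \frac{181}{366}}{386 + \frac{181}{366}} \left(- \frac{1}{27}\right) = \frac{2 \cdot 181 \cdot \frac{1}{366}}{386 + 181 \cdot \frac{1}{366}} \left(- \frac{1}{27}\right) = 2 \cdot \frac{181}{366} \frac{1}{386 + \frac{181}{366}} \left(- \frac{1}{27}\right) = 2 \cdot \frac{181}{366} \frac{1}{\frac{141457}{366}} \left(- \frac{1}{27}\right) = 2 \cdot \frac{181}{366} \cdot \frac{366}{141457} \left(- \frac{1}{27}\right) = \frac{362}{141457} \left(- \frac{1}{27}\right) = - \frac{362}{3819339}$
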